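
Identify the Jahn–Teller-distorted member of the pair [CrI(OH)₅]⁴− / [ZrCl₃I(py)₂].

[CrI(OH)₅]⁴−: Summing ligand charges against the −4 overall charge gives an oxidation state of +2 for chromium. Cr sits in group 6, so the d-electron count is 6 − 2 = 4. Hydroxide and iodide are weak-field ligands for a first-row metal, so the complex is high-spin. The t₂g³e_g¹ (high-spin) configuration has an unevenly filled e_g set; the Jahn–Teller theorem predicts a tetragonal distortion (typically axial elongation) to lift the degeneracy.
[ZrCl₃I(py)₂]: Each chloride is −1; each iodide is −1; pyridine is neutral; balancing the 0 overall charge requires Zr(IV). Zr sits in group 4, so the d-electron count is 4 − 4 = 0. The d⁰ configuration leaves the e_g set evenly filled (or empty) — no strong Jahn–Teller driving force.

[CrI(OH)₅]⁴−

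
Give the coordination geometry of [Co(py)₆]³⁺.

octahedral

Ligand charges: pyridine is neutral. With an overall charge of +3 the cobalt centre must be in the +3 oxidation state.
Cobalt is a group-9 element; Co(III) is therefore d⁶.
With 6 monodentate ligands the coordination number is 6.
Six donors around a single metal centre give an octahedral coordination sphere.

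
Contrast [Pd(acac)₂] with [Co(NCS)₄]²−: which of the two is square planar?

[Pd(acac)₂]

For [Pd(acac)₂]: Ligand charges: each acetylacetonate is −1. With an overall charge of 0 the palladium centre must be in the +2 oxidation state. Group 10 minus oxidation state 2 gives a d⁸ configuration. A 4d d⁸ ion has a large crystal-field splitting; square planar leaves the high-energy d_{x²−y²} orbital empty and maximises CFSE. → square planar.
For [Co(NCS)₄]²−: Each isothiocyanate is −1; balancing the −2 overall charge requires Co(II). Co sits in group 9, so the d-electron count is 9 − 2 = 7. For a high-spin 3d d⁷ ion with weak-field ligands the small Δₜ gives little square-planar CFSE advantage, so four ligands adopt the sterically favoured tetrahedral geometry. → tetrahedral.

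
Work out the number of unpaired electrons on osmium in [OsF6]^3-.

1 unpaired electron

Summing ligand charges against the −3 overall charge gives an oxidation state of +3 for osmium.
Group 8 minus oxidation state 3 gives a d⁵ configuration.
The spin state decides the count: a 5d ion has a large Δₒ and is invariably low-spin.
An octahedral low-spin d⁵ ion is t₂g⁵e_g⁰, giving 1 unpaired electron.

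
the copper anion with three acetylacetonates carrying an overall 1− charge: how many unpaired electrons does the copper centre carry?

Each acetylacetonate is −1; balancing the −1 overall charge requires Cu(II).
Group 11 minus oxidation state 2 gives a d⁹ configuration.
Counting donor atoms: 3×acetylacetonate (bidentate) → 6 donors. Coordination number = 6.
In an octahedral field the d⁹ configuration is t₂g⁶e_g³ (only one arrangement possible), giving 1 unpaired electron.

1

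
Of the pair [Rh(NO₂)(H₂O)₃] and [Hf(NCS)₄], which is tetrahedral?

For [Rh(NO₂)(H₂O)₃]: Ligand charges: each nitro (N-bound nitrite) is −1; water is neutral. With an overall charge of 0 the rhodium centre must be in the +1 oxidation state. Group 9 minus oxidation state 1 gives a d⁸ configuration. A 4d d⁸ ion has a large crystal-field splitting; square planar leaves the high-energy d_{x²−y²} orbital empty and maximises CFSE. → square planar.
For [Hf(NCS)₄]: Summing ligand charges against the 0 overall charge gives an oxidation state of +4 for hafnium. Hf sits in group 4, so the d-electron count is 4 − 4 = 0. A d⁰ ion has no crystal-field stabilisation preference between square planar and tetrahedral, so four ligands adopt the sterically favoured tetrahedral geometry. → tetrahedral.

[Hf(NCS)₄]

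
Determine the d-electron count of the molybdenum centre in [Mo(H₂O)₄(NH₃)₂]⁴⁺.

Water is neutral; ammonia is neutral; balancing the +4 overall charge requires Mo(IV).
Group 6 minus oxidation state 4 gives a d² configuration.

d2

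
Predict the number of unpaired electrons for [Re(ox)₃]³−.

Each oxalate is −2; balancing the −3 overall charge requires Re(III).
Re sits in group 7, so the d-electron count is 7 − 3 = 4.
Counting donor atoms: 3×oxalate (bidentate) → 6 donors. Coordination number = 6.
The spin state decides the count: a 5d ion has a large Δₒ and is invariably low-spin.
An octahedral low-spin d⁴ ion is t₂g⁴e_g⁰, giving 2 unpaired electrons.

2 unpaired electrons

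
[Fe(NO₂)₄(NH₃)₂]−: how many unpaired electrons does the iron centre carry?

1

Ligand charges: each nitro (N-bound nitrite) is −1; ammonia is neutral. With an overall charge of −1 the iron centre must be in the +3 oxidation state.
Iron is a group-8 element; Fe(III) is therefore d⁵.
The spin state decides the count: Nitro (N-bound nitrite) is a strong-field ligand (high in the spectrochemical series) for a first-row metal, so the complex is low-spin.
An octahedral low-spin d⁵ ion is t₂g⁵e_g⁰, giving 1 unpaired electron.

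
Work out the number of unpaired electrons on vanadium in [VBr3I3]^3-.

Ligand charges: each bromide is −1; each iodide is −1. With an overall charge of −3 the vanadium centre must be in the +3 oxidation state.
Vanadium is a group-5 element; V(III) is therefore d².
In an octahedral field the d² configuration is t₂g²e_g⁰ (only one arrangement possible), giving 2 unpaired electrons.

2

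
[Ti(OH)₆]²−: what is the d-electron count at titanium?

Each hydroxide is −1; balancing the −2 overall charge requires Ti(IV).
Ti sits in group 4, so the d-electron count is 4 − 4 = 0.

d⁰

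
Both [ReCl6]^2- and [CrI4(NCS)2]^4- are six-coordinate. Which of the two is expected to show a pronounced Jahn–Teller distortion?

[CrI4(NCS)2]^4-

[ReCl6]^2-: Ligand charges: each chloride is −1. With an overall charge of −2 the rhenium centre must be in the +4 oxidation state. Group 7 minus oxidation state 4 gives a d³ configuration. The d³ configuration leaves the e_g set evenly filled (or empty) — no strong Jahn–Teller driving force.
[CrI4(NCS)2]^4-: Each iodide is −1; each isothiocyanate is −1; balancing the −4 overall charge requires Cr(II). Chromium is a group-6 element; Cr(II) is therefore d⁴. Iodide and isothiocyanate are weak-field ligands for a first-row metal, so the complex is high-spin. The t₂g³e_g¹ (high-spin) configuration has an unevenly filled e_g set; the Jahn–Teller theorem predicts a tetragonal distortion (typically axial elongation) to lift the degeneracy.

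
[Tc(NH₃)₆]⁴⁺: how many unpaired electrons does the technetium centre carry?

3

Ammonia is neutral; balancing the +4 overall charge requires Tc(IV).
Tc sits in group 7, so the d-electron count is 7 − 4 = 3.
In an octahedral field the d³ configuration is t₂g³e_g⁰ (only one arrangement possible), giving 3 unpaired electrons.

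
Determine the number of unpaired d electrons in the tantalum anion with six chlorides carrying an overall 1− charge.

Summing ligand charges against the −1 overall charge gives an oxidation state of +5 for tantalum.
Group 5 minus oxidation state 5 gives a d⁰ configuration.
In an octahedral field the d⁰ configuration is t₂g⁰e_g⁰, giving 0 unpaired electrons.

0 unpaired electrons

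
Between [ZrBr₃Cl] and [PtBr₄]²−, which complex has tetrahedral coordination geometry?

For [ZrBr₃Cl]: Ligand charges: each bromide is −1; each chloride is −1. With an overall charge of 0 the zirconium centre must be in the +4 oxidation state. Zr sits in group 4, so the d-electron count is 4 − 4 = 0. A d⁰ ion has no crystal-field stabilisation preference between square planar and tetrahedral, so four ligands adopt the sterically favoured tetrahedral geometry. → tetrahedral.
For [PtBr₄]²−: Summing ligand charges against the −2 overall charge gives an oxidation state of +2 for platinum. Platinum is a group-10 element; Pt(II) is therefore d⁸. A 5d d⁸ ion has a large crystal-field splitting; square planar leaves the high-energy d_{x²−y²} orbital empty and maximises CFSE. → square planar.

[ZrBr₃Cl]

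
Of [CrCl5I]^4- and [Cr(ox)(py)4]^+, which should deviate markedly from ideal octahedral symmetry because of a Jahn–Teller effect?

[CrCl5I]^4-: Each chloride is −1; each iodide is −1; balancing the −4 overall charge requires Cr(II). Chromium is a group-6 element; Cr(II) is therefore d⁴. Chloride and iodide are weak-field ligands for a first-row metal, so the complex is high-spin. The t₂g³e_g¹ (high-spin) configuration has an unevenly filled e_g set; the Jahn–Teller theorem predicts a tetragonal distortion (typically axial elongation) to lift the degeneracy.
[Cr(ox)(py)4]^+: Ligand charges: each oxalate is −2; pyridine is neutral. With an overall charge of +1 the chromium centre must be in the +3 oxidation state. Cr sits in group 6, so the d-electron count is 6 − 3 = 3. The d³ configuration leaves the e_g set evenly filled (or empty) — no strong Jahn–Teller driving force.

[CrCl5I]^4-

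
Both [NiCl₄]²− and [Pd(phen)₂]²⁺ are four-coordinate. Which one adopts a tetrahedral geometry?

[NiCl₄]²−

For [NiCl₄]²−: Summing ligand charges against the −2 overall charge gives an oxidation state of +2 for nickel. Nickel is a group-10 element; Ni(II) is therefore d⁸. Chloride is a weak-field ligand. With weak-field ligands the CFSE gain from square planar is small, so a 3d d⁸ ion takes the sterically preferred tetrahedral geometry. → tetrahedral.
For [Pd(phen)₂]²⁺: Ligand charges: 1,10-phenanthroline is neutral. With an overall charge of +2 the palladium centre must be in the +2 oxidation state. Pd sits in group 10, so the d-electron count is 10 − 2 = 8. A 4d d⁸ ion has a large crystal-field splitting; square planar leaves the high-energy d_{x²−y²} orbital empty and maximises CFSE. → square planar.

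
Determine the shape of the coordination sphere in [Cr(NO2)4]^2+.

tetrahedral

Each nitro (N-bound nitrite) is −1; balancing the +2 overall charge requires Cr(VI).
Chromium is a group-6 element; Cr(VI) is therefore d⁰.
Coordination number: 4.
A d⁰ ion has no crystal-field stabilisation preference between square planar and tetrahedral, so four ligands adopt the sterically favoured tetrahedral geometry.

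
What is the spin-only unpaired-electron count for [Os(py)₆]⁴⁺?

2 unpaired electrons

Ligand charges: pyridine is neutral. With an overall charge of +4 the osmium centre must be in the +4 oxidation state.
Osmium is a group-8 element; Os(IV) is therefore d⁴.
The spin state decides the count: a 5d ion has a large Δₒ and is invariably low-spin.
An octahedral low-spin d⁴ ion is t₂g⁴e_g⁰, giving 2 unpaired electrons.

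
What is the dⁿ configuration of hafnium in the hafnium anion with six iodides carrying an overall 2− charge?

d⁰

Ligand charges: each iodide is −1. With an overall charge of −2 the hafnium centre must be in the +4 oxidation state.
Hafnium is a group-4 element; Hf(IV) is therefore d⁰.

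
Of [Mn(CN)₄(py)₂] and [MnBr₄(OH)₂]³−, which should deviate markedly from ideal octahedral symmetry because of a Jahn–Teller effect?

[Mn(CN)₄(py)₂]: Ligand charges: each cyanide is −1; pyridine is neutral. With an overall charge of 0 the manganese centre must be in the +4 oxidation state. Mn sits in group 7, so the d-electron count is 7 − 4 = 3. The d³ configuration leaves the e_g set evenly filled (or empty) — no strong Jahn–Teller driving force.
[MnBr₄(OH)₂]³−: Summing ligand charges against the −3 overall charge gives an oxidation state of +3 for manganese. Mn sits in group 7, so the d-electron count is 7 − 3 = 4. Bromide and hydroxide are weak-field ligands for a first-row metal, so the complex is high-spin. The t₂g³e_g¹ (high-spin) configuration has an unevenly filled e_g set; the Jahn–Teller theorem predicts a tetragonal distortion (typically axial elongation) to lift the degeneracy.

[MnBr₄(OH)₂]³−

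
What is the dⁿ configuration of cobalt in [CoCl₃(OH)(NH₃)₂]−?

Ligand charges: each chloride is −1; each hydroxide is −1; ammonia is neutral. With an overall charge of −1 the cobalt centre must be in the +3 oxidation state.
Co sits in group 9, so the d-electron count is 9 − 3 = 6.

d6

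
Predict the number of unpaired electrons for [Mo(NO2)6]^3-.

Summing ligand charges against the −3 overall charge gives an oxidation state of +3 for molybdenum.
Group 6 minus oxidation state 3 gives a d³ configuration.
In an octahedral field the d³ configuration is t₂g³e_g⁰ (only one arrangement possible), giving 3 unpaired electrons.

3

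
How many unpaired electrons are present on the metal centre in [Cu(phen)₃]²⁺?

1

1,10-phenanthroline is neutral; balancing the +2 overall charge requires Cu(II).
Copper is a group-11 element; Cu(II) is therefore d⁹.
Counting donor atoms: 3×1,10-phenanthroline (bidentate) → 6 donors. Coordination number = 6.
In an octahedral field the d⁹ configuration is t₂g⁶e_g³ (only one arrangement possible), giving 1 unpaired electron.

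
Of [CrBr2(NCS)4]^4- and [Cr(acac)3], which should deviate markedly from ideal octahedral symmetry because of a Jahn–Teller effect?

[CrBr2(NCS)4]^4-

[CrBr2(NCS)4]^4-: Summing ligand charges against the −4 overall charge gives an oxidation state of +2 for chromium. Cr sits in group 6, so the d-electron count is 6 − 2 = 4. Bromide and isothiocyanate are weak-field ligands for a first-row metal, so the complex is high-spin. The t₂g³e_g¹ (high-spin) configuration has an unevenly filled e_g set; the Jahn–Teller theorem predicts a tetragonal distortion (typically axial elongation) to lift the degeneracy.
[Cr(acac)3]: Summing ligand charges against the 0 overall charge gives an oxidation state of +3 for chromium. Cr sits in group 6, so the d-electron count is 6 − 3 = 3. The d³ configuration leaves the e_g set evenly filled (or empty) — no strong Jahn–Teller driving force.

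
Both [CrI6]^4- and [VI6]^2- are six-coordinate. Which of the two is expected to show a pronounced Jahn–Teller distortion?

[CrI6]^4-

[CrI6]^4-: Summing ligand charges against the −4 overall charge gives an oxidation state of +2 for chromium. Group 6 minus oxidation state 2 gives a d⁴ configuration. Iodide is a weak-field ligand for a first-row metal, so the complex is high-spin. The t₂g³e_g¹ (high-spin) configuration has an unevenly filled e_g set; the Jahn–Teller theorem predicts a tetragonal distortion (typically axial elongation) to lift the degeneracy.
[VI6]^2-: Summing ligand charges against the −2 overall charge gives an oxidation state of +4 for vanadium. Group 5 minus oxidation state 4 gives a d¹ configuration. The d¹ configuration leaves the e_g set evenly filled (or empty) — no strong Jahn–Teller driving force.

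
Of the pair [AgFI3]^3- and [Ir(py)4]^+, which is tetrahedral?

For [AgFI3]^3-: Summing ligand charges against the −3 overall charge gives an oxidation state of +1 for silver. Silver is a group-11 element; Ag(I) is therefore d¹⁰. A d¹⁰ ion has no crystal-field stabilisation preference between square planar and tetrahedral, so four ligands adopt the sterically favoured tetrahedral geometry. → tetrahedral.
For [Ir(py)4]^+: Summing ligand charges against the +1 overall charge gives an oxidation state of +1 for iridium. Group 9 minus oxidation state 1 gives a d⁸ configuration. A 5d d⁸ ion has a large crystal-field splitting; square planar leaves the high-energy d_{x²−y²} orbital empty and maximises CFSE. → square planar.

[AgFI3]^3-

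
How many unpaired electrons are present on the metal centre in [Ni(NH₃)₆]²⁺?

Ligand charges: ammonia is neutral. With an overall charge of +2 the nickel centre must be in the +2 oxidation state.
Ni sits in group 10, so the d-electron count is 10 − 2 = 8.
In an octahedral field the d⁸ configuration is t₂g⁶e_g² (only one arrangement possible), giving 2 unpaired electrons.

2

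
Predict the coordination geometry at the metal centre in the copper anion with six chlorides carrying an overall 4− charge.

Summing ligand charges against the −4 overall charge gives an oxidation state of +2 for copper.
Cu sits in group 11, so the d-electron count is 11 − 2 = 9.
With 6 monodentate ligands the coordination number is 6.
Six donors around a single metal centre give an octahedral coordination sphere.

octahedral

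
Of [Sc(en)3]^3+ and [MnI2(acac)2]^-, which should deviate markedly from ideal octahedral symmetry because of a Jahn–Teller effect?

[MnI2(acac)2]^-

[Sc(en)3]^3+: Summing ligand charges against the +3 overall charge gives an oxidation state of +3 for scandium. Group 3 minus oxidation state 3 gives a d⁰ configuration. The d⁰ configuration leaves the e_g set evenly filled (or empty) — no strong Jahn–Teller driving force.
[MnI2(acac)2]^-: Ligand charges: each iodide is −1; each acetylacetonate is −1. With an overall charge of −1 the manganese centre must be in the +3 oxidation state. Manganese is a group-7 element; Mn(III) is therefore d⁴. Acetylacetonate and iodide are weak-field ligands for a first-row metal, so the complex is high-spin. The t₂g³e_g¹ (high-spin) configuration has an unevenly filled e_g set; the Jahn–Teller theorem predicts a tetragonal distortion (typically axial elongation) to lift the degeneracy.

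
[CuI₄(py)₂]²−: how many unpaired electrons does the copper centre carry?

Each iodide is −1; pyridine is neutral; balancing the −2 overall charge requires Cu(II).
Cu sits in group 11, so the d-electron count is 11 − 2 = 9.
In an octahedral field the d⁹ configuration is t₂g⁶e_g³ (only one arrangement possible), giving 1 unpaired electron.

1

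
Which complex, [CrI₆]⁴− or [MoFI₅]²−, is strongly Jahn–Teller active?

[CrI₆]⁴−: Summing ligand charges against the −4 overall charge gives an oxidation state of +2 for chromium. Chromium is a group-6 element; Cr(II) is therefore d⁴. Iodide is a weak-field ligand for a first-row metal, so the complex is high-spin. The t₂g³e_g¹ (high-spin) configuration has an unevenly filled e_g set; the Jahn–Teller theorem predicts a tetragonal distortion (typically axial elongation) to lift the degeneracy.
[MoFI₅]²−: Summing ligand charges against the −2 overall charge gives an oxidation state of +4 for molybdenum. Group 6 minus oxidation state 4 gives a d² configuration. The d² configuration leaves the e_g set evenly filled (or empty) — no strong Jahn–Teller driving force.

[CrI₆]⁴−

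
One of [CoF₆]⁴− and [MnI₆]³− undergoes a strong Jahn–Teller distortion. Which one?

[CoF₆]⁴−: Each fluoride is −1; balancing the −4 overall charge requires Co(II). Group 9 minus oxidation state 2 gives a d⁷ configuration. Fluoride is a weak-field ligand for a first-row metal, so the complex is high-spin. The d⁷ configuration leaves the e_g set evenly filled (or empty) — no strong Jahn–Teller driving force.
[MnI₆]³−: Ligand charges: each iodide is −1. With an overall charge of −3 the manganese centre must be in the +3 oxidation state. Manganese is a group-7 element; Mn(III) is therefore d⁴. Iodide is a weak-field ligand for a first-row metal, so the complex is high-spin. The t₂g³e_g¹ (high-spin) configuration has an unevenly filled e_g set; the Jahn–Teller theorem predicts a tetragonal distortion (typically axial elongation) to lift the degeneracy.

[MnI₆]³−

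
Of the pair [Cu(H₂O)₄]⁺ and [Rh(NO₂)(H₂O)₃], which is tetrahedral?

[Cu(H₂O)₄]⁺

For [Cu(H₂O)₄]⁺: Summing ligand charges against the +1 overall charge gives an oxidation state of +1 for copper. Cu sits in group 11, so the d-electron count is 11 − 1 = 10. A d¹⁰ ion has no crystal-field stabilisation preference between square planar and tetrahedral, so four ligands adopt the sterically favoured tetrahedral geometry. → tetrahedral.
For [Rh(NO₂)(H₂O)₃]: Summing ligand charges against the 0 overall charge gives an oxidation state of +1 for rhodium. Group 9 minus oxidation state 1 gives a d⁸ configuration. A 4d d⁸ ion has a large crystal-field splitting; square planar leaves the high-energy d_{x²−y²} orbital empty and maximises CFSE. → square planar.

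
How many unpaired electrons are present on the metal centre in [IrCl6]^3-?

Summing ligand charges against the −3 overall charge gives an oxidation state of +3 for iridium.
Iridium is a group-9 element; Ir(III) is therefore d⁶.
The spin state decides the count: a 5d ion has a large Δₒ and is invariably low-spin.
An octahedral low-spin d⁶ ion is t₂g⁶e_g⁰, giving 0 unpaired electrons.

0 unpaired electrons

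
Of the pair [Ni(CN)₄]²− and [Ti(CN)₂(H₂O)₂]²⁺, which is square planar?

[Ni(CN)₄]²−

For [Ni(CN)₄]²−: Ligand charges: each cyanide is −1. With an overall charge of −2 the nickel centre must be in the +2 oxidation state. Group 10 minus oxidation state 2 gives a d⁸ configuration. Cyanide is a strong-field ligand (high in the spectrochemical series). A 3d d⁸ ion with strong-field ligands gains enough CFSE to favour square planar over tetrahedral. → square planar.
For [Ti(CN)₂(H₂O)₂]²⁺: Ligand charges: each cyanide is −1; water is neutral. With an overall charge of +2 the titanium centre must be in the +4 oxidation state. Group 4 minus oxidation state 4 gives a d⁰ configuration. A d⁰ ion has no crystal-field stabilisation preference between square planar and tetrahedral, so four ligands adopt the sterically favoured tetrahedral geometry. → tetrahedral.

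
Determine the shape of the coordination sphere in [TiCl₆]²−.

Each chloride is −1; balancing the −2 overall charge requires Ti(IV).
Ti sits in group 4, so the d-electron count is 4 − 4 = 0.
Coordination number: 6.
Six donors around a single metal centre give an octahedral coordination sphere.

octahedral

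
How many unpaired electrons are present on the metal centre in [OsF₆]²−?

Ligand charges: each fluoride is −1. With an overall charge of −2 the osmium centre must be in the +4 oxidation state.
Group 8 minus oxidation state 4 gives a d⁴ configuration.
The spin state decides the count: a 5d ion has a large Δₒ and is invariably low-spin.
An octahedral low-spin d⁴ ion is t₂g⁴e_g⁰, giving 2 unpaired electrons.

2 unpaired electrons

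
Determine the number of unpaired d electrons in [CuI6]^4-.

Each iodide is −1; balancing the −4 overall charge requires Cu(II).
Copper is a group-11 element; Cu(II) is therefore d⁹.
In an octahedral field the d⁹ configuration is t₂g⁶e_g³ (only one arrangement possible), giving 1 unpaired electron.

1 unpaired electron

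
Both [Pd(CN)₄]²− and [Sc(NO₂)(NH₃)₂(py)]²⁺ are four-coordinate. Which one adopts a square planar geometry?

For [Pd(CN)₄]²−: Each cyanide is −1; balancing the −2 overall charge requires Pd(II). Palladium is a group-10 element; Pd(II) is therefore d⁸. A 4d d⁸ ion has a large crystal-field splitting; square planar leaves the high-energy d_{x²−y²} orbital empty and maximises CFSE. → square planar.
For [Sc(NO₂)(NH₃)₂(py)]²⁺: Summing ligand charges against the +2 overall charge gives an oxidation state of +3 for scandium. Sc sits in group 3, so the d-electron count is 3 − 3 = 0. A d⁰ ion has no crystal-field stabilisation preference between square planar and tetrahedral, so four ligands adopt the sterically favoured tetrahedral geometry. → tetrahedral.

[Pd(CN)₄]²−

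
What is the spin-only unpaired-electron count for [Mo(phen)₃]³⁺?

1,10-phenanthroline is neutral; balancing the +3 overall charge requires Mo(III).
Molybdenum is a group-6 element; Mo(III) is therefore d³.
Counting donor atoms: 3×1,10-phenanthroline (bidentate) → 6 donors. Coordination number = 6.
In an octahedral field the d³ configuration is t₂g³e_g⁰ (only one arrangement possible), giving 3 unpaired electrons.

3 unpaired electrons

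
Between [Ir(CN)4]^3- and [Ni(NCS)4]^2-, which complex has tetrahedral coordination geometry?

For [Ir(CN)4]^3-: Each cyanide is −1; balancing the −3 overall charge requires Ir(I). Iridium is a group-9 element; Ir(I) is therefore d⁸. A 5d d⁸ ion has a large crystal-field splitting; square planar leaves the high-energy d_{x²−y²} orbital empty and maximises CFSE. → square planar.
For [Ni(NCS)4]^2-: Each isothiocyanate is −1; balancing the −2 overall charge requires Ni(II). Nickel is a group-10 element; Ni(II) is therefore d⁸. Isothiocyanate is a weak-field ligand. With weak-field ligands the CFSE gain from square planar is small, so a 3d d⁸ ion takes the sterically preferred tetrahedral geometry. → tetrahedral.

[Ni(NCS)4]^2-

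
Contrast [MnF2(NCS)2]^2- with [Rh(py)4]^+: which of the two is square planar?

[Rh(py)4]^+

For [MnF2(NCS)2]^2-: Ligand charges: each fluoride is −1; each isothiocyanate is −1. With an overall charge of −2 the manganese centre must be in the +2 oxidation state. Manganese is a group-7 element; Mn(II) is therefore d⁵. A high-spin d⁵ ion has zero CFSE in either geometry, so four ligands adopt the sterically favoured tetrahedral geometry. → tetrahedral.
For [Rh(py)4]^+: Summing ligand charges against the +1 overall charge gives an oxidation state of +1 for rhodium. Rhodium is a group-9 element; Rh(I) is therefore d⁸. A 4d d⁸ ion has a large crystal-field splitting; square planar leaves the high-energy d_{x²−y²} orbital empty and maximises CFSE. → square planar.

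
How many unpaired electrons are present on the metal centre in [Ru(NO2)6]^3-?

Each nitro (N-bound nitrite) is −1; balancing the −3 overall charge requires Ru(III).
Group 8 minus oxidation state 3 gives a d⁵ configuration.
The spin state decides the count: a 4d ion has a large Δₒ and is invariably low-spin.
An octahedral low-spin d⁵ ion is t₂g⁵e_g⁰, giving 1 unpaired electron.

1 unpaired electron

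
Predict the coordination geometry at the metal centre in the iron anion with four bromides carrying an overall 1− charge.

Ligand charges: each bromide is −1. With an overall charge of −1 the iron centre must be in the +3 oxidation state.
Iron is a group-8 element; Fe(III) is therefore d⁵.
With 4 monodentate ligands the coordination number is 4.
Bromide is a weak-field ligand.
A high-spin d⁵ ion has zero CFSE in either geometry, so four ligands adopt the sterically favoured tetrahedral geometry.

tetrahedral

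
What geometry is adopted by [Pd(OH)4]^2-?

square planar

Summing ligand charges against the −2 overall charge gives an oxidation state of +2 for palladium.
Palladium is a group-10 element; Pd(II) is therefore d⁸.
With 4 monodentate ligands the coordination number is 4.
A 4d d⁸ ion has a large crystal-field splitting; square planar leaves the high-energy d_{x²−y²} orbital empty and maximises CFSE.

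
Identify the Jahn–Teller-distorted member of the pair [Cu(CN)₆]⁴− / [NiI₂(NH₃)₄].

[Cu(CN)₆]⁴−

[Cu(CN)₆]⁴−: Summing ligand charges against the −4 overall charge gives an oxidation state of +2 for copper. Copper is a group-11 element; Cu(II) is therefore d⁹. The t₂g⁶e_g³ configuration has an unevenly filled e_g set; the Jahn–Teller theorem predicts a tetragonal distortion (typically axial elongation) to lift the degeneracy.
[NiI₂(NH₃)₄]: Each iodide is −1; ammonia is neutral; balancing the 0 overall charge requires Ni(II). Group 10 minus oxidation state 2 gives a d⁸ configuration. The d⁸ configuration leaves the e_g set evenly filled (or empty) — no strong Jahn–Teller driving force.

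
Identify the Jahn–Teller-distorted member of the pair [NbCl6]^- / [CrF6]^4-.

[CrF6]^4-

[NbCl6]^-: Each chloride is −1; balancing the −1 overall charge requires Nb(V). Niobium is a group-5 element; Nb(V) is therefore d⁰. The d⁰ configuration leaves the e_g set evenly filled (or empty) — no strong Jahn–Teller driving force.
[CrF6]^4-: Ligand charges: each fluoride is −1. With an overall charge of −4 the chromium centre must be in the +2 oxidation state. Chromium is a group-6 element; Cr(II) is therefore d⁴. Fluoride is a weak-field ligand for a first-row metal, so the complex is high-spin. The t₂g³e_g¹ (high-spin) configuration has an unevenly filled e_g set; the Jahn–Teller theorem predicts a tetragonal distortion (typically axial elongation) to lift the degeneracy.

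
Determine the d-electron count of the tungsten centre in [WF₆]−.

Summing ligand charges against the −1 overall charge gives an oxidation state of +5 for tungsten.
Group 6 minus oxidation state 5 gives a d¹ configuration.

d1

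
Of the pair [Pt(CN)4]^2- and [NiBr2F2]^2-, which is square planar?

[Pt(CN)4]^2-

For [Pt(CN)4]^2-: Ligand charges: each cyanide is −1. With an overall charge of −2 the platinum centre must be in the +2 oxidation state. Group 10 minus oxidation state 2 gives a d⁸ configuration. A 5d d⁸ ion has a large crystal-field splitting; square planar leaves the high-energy d_{x²−y²} orbital empty and maximises CFSE. → square planar.
For [NiBr2F2]^2-: Summing ligand charges against the −2 overall charge gives an oxidation state of +2 for nickel. Nickel is a group-10 element; Ni(II) is therefore d⁸. Bromide and fluoride are weak-field ligands. With weak-field ligands the CFSE gain from square planar is small, so a 3d d⁸ ion takes the sterically preferred tetrahedral geometry. → tetrahedral.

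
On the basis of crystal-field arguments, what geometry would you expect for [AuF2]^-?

Summing ligand charges against the −1 overall charge gives an oxidation state of +1 for gold.
Gold is a group-11 element; Au(I) is therefore d¹⁰.
With 2 monodentate ligands the coordination number is 2.
A d¹⁰ ion with only two ligands adopts a linear arrangement (sp hybridisation; no CFSE preference).

linear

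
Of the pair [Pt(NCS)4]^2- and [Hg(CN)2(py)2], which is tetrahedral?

For [Pt(NCS)4]^2-: Each isothiocyanate is −1; balancing the −2 overall charge requires Pt(II). Pt sits in group 10, so the d-electron count is 10 − 2 = 8. A 5d d⁸ ion has a large crystal-field splitting; square planar leaves the high-energy d_{x²−y²} orbital empty and maximises CFSE. → square planar.
For [Hg(CN)2(py)2]: Each cyanide is −1; pyridine is neutral; balancing the 0 overall charge requires Hg(II). Group 12 minus oxidation state 2 gives a d¹⁰ configuration. A d¹⁰ ion has no crystal-field stabilisation preference between square planar and tetrahedral, so four ligands adopt the sterically favoured tetrahedral geometry. → tetrahedral.

[Hg(CN)2(py)2]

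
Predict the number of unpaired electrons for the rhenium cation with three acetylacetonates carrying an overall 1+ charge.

Summing ligand charges against the +1 overall charge gives an oxidation state of +4 for rhenium.
Group 7 minus oxidation state 4 gives a d³ configuration.
Counting donor atoms: 3×acetylacetonate (bidentate) → 6 donors. Coordination number = 6.
In an octahedral field the d³ configuration is t₂g³e_g⁰ (only one arrangement possible), giving 3 unpaired electrons.

3 unpaired electrons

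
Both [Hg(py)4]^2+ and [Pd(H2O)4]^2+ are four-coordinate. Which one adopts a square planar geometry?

[Pd(H2O)4]^2+

For [Hg(py)4]^2+: Summing ligand charges against the +2 overall charge gives an oxidation state of +2 for mercury. Hg sits in group 12, so the d-electron count is 12 − 2 = 10. A d¹⁰ ion has no crystal-field stabilisation preference between square planar and tetrahedral, so four ligands adopt the sterically favoured tetrahedral geometry. → tetrahedral.
For [Pd(H2O)4]^2+: Summing ligand charges against the +2 overall charge gives an oxidation state of +2 for palladium. Pd sits in group 10, so the d-electron count is 10 − 2 = 8. A 4d d⁸ ion has a large crystal-field splitting; square planar leaves the high-energy d_{x²−y²} orbital empty and maximises CFSE. → square planar.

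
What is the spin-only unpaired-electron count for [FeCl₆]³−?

Each chloride is −1; balancing the −3 overall charge requires Fe(III).
Fe sits in group 8, so the d-electron count is 8 − 3 = 5.
The spin state decides the count: Chloride is a weak-field ligand for a first-row metal, so the complex is high-spin.
An octahedral high-spin d⁵ ion is t₂g³e_g², giving 5 unpaired electrons.

5 unpaired electrons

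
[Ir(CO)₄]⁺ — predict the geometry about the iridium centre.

Carbonyl is neutral; balancing the +1 overall charge requires Ir(I).
Group 9 minus oxidation state 1 gives a d⁸ configuration.
Coordination number: 4.
A 5d d⁸ ion has a large crystal-field splitting; square planar leaves the high-energy d_{x²−y²} orbital empty and maximises CFSE.

square planar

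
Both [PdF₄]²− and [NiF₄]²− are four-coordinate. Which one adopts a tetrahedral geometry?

For [PdF₄]²−: Each fluoride is −1; balancing the −2 overall charge requires Pd(II). Pd sits in group 10, so the d-electron count is 10 − 2 = 8. A 4d d⁸ ion has a large crystal-field splitting; square planar leaves the high-energy d_{x²−y²} orbital empty and maximises CFSE. → square planar.
For [NiF₄]²−: Each fluoride is −1; balancing the −2 overall charge requires Ni(II). Group 10 minus oxidation state 2 gives a d⁸ configuration. Fluoride is a weak-field ligand. With weak-field ligands the CFSE gain from square planar is small, so a 3d d⁸ ion takes the sterically preferred tetrahedral geometry. → tetrahedral.

[NiF₄]²−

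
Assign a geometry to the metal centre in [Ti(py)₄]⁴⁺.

Pyridine is neutral; balancing the +4 overall charge requires Ti(IV).
Group 4 minus oxidation state 4 gives a d⁰ configuration.
With 4 monodentate ligands the coordination number is 4.
A d⁰ ion has no crystal-field stabilisation preference between square planar and tetrahedral, so four ligands adopt the sterically favoured tetrahedral geometry.

tetrahedral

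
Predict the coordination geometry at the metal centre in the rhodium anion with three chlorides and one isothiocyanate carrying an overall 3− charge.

Summing ligand charges against the −3 overall charge gives an oxidation state of +1 for rhodium.
Group 9 minus oxidation state 1 gives a d⁸ configuration.
Coordination number: 4.
A 4d d⁸ ion has a large crystal-field splitting; square planar leaves the high-energy d_{x²−y²} orbital empty and maximises CFSE.

square planar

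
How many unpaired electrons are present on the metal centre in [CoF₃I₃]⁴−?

Ligand charges: each fluoride is −1; each iodide is −1. With an overall charge of −4 the cobalt centre must be in the +2 oxidation state.
Co sits in group 9, so the d-electron count is 9 − 2 = 7.
The spin state decides the count: Fluoride and iodide are weak-field ligands for a first-row metal, so the complex is high-spin.
An octahedral high-spin d⁷ ion is t₂g⁵e_g², giving 3 unpaired electrons.

3 unpaired electrons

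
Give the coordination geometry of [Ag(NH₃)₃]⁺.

Summing ligand charges against the +1 overall charge gives an oxidation state of +1 for silver.
Ag sits in group 11, so the d-electron count is 11 − 1 = 10.
With 3 monodentate ligands the coordination number is 3.
Three ligands around a d¹⁰ centre minimise repulsion in a trigonal-planar arrangement.

trigonal planar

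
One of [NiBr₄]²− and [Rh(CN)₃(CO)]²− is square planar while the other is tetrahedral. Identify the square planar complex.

[Rh(CN)₃(CO)]²−

For [NiBr₄]²−: Ligand charges: each bromide is −1. With an overall charge of −2 the nickel centre must be in the +2 oxidation state. Ni sits in group 10, so the d-electron count is 10 − 2 = 8. Bromide is a weak-field ligand. With weak-field ligands the CFSE gain from square planar is small, so a 3d d⁸ ion takes the sterically preferred tetrahedral geometry. → tetrahedral.
For [Rh(CN)₃(CO)]²−: Each cyanide is −1; carbonyl is neutral; balancing the −2 overall charge requires Rh(I). Rhodium is a group-9 element; Rh(I) is therefore d⁸. A 4d d⁸ ion has a large crystal-field splitting; square planar leaves the high-energy d_{x²−y²} orbital empty and maximises CFSE. → square planar.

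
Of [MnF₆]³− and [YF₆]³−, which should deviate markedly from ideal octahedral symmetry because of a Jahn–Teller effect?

[MnF₆]³−: Summing ligand charges against the −3 overall charge gives an oxidation state of +3 for manganese. Manganese is a group-7 element; Mn(III) is therefore d⁴. Fluoride is a weak-field ligand for a first-row metal, so the complex is high-spin. The t₂g³e_g¹ (high-spin) configuration has an unevenly filled e_g set; the Jahn–Teller theorem predicts a tetragonal distortion (typically axial elongation) to lift the degeneracy.
[YF₆]³−: Summing ligand charges against the −3 overall charge gives an oxidation state of +3 for yttrium. Yttrium is a group-3 element; Y(III) is therefore d⁰. The d⁰ configuration leaves the e_g set evenly filled (or empty) — no strong Jahn–Teller driving force.

[MnF₆]³−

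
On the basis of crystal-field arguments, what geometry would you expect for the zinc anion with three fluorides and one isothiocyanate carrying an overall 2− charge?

Ligand charges: each fluoride is −1; each isothiocyanate is −1. With an overall charge of −2 the zinc centre must be in the +2 oxidation state.
Group 12 minus oxidation state 2 gives a d¹⁰ configuration.
Coordination number: 4.
A d¹⁰ ion has no crystal-field stabilisation preference between square planar and tetrahedral, so four ligands adopt the sterically favoured tetrahedral geometry.

tetrahedral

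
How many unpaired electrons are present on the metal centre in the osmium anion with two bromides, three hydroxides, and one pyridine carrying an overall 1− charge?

2

Ligand charges: each bromide is −1; each hydroxide is −1; pyridine is neutral. With an overall charge of −1 the osmium centre must be in the +4 oxidation state.
Os sits in group 8, so the d-electron count is 8 − 4 = 4.
The spin state decides the count: a 5d ion has a large Δₒ and is invariably low-spin.
An octahedral low-spin d⁴ ion is t₂g⁴e_g⁰, giving 2 unpaired electrons.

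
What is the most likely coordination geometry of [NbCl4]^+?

Summing ligand charges against the +1 overall charge gives an oxidation state of +5 for niobium.
Group 5 minus oxidation state 5 gives a d⁰ configuration.
With 4 monodentate ligands the coordination number is 4.
A d⁰ ion has no crystal-field stabilisation preference between square planar and tetrahedral, so four ligands adopt the sterically favoured tetrahedral geometry.

tetrahedral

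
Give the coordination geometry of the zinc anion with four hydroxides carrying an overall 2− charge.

Each hydroxide is −1; balancing the −2 overall charge requires Zn(II).
Zn sits in group 12, so the d-electron count is 12 − 2 = 10.
Coordination number: 4.
A d¹⁰ ion has no crystal-field stabilisation preference between square planar and tetrahedral, so four ligands adopt the sterically favoured tetrahedral geometry.

tetrahedral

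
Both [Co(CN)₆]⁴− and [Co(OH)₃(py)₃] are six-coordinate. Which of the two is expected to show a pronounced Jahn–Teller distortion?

[Co(CN)₆]⁴−

[Co(CN)₆]⁴−: Ligand charges: each cyanide is −1. With an overall charge of −4 the cobalt centre must be in the +2 oxidation state. Cobalt is a group-9 element; Co(II) is therefore d⁷. Cyanide is a strong-field ligand (high in the spectrochemical series) for a first-row metal, so the complex is low-spin. The t₂g⁶e_g¹ (low-spin) configuration has an unevenly filled e_g set; the Jahn–Teller theorem predicts a tetragonal distortion (typically axial elongation) to lift the degeneracy.
[Co(OH)₃(py)₃]: Each hydroxide is −1; pyridine is neutral; balancing the 0 overall charge requires Co(III). Cobalt is a group-9 element; Co(III) is therefore d⁶. Co(III) has an exceptionally large octahedral splitting and is low-spin with essentially every ligand except fluoride. The d⁶ configuration leaves the e_g set evenly filled (or empty) — no strong Jahn–Teller driving force.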